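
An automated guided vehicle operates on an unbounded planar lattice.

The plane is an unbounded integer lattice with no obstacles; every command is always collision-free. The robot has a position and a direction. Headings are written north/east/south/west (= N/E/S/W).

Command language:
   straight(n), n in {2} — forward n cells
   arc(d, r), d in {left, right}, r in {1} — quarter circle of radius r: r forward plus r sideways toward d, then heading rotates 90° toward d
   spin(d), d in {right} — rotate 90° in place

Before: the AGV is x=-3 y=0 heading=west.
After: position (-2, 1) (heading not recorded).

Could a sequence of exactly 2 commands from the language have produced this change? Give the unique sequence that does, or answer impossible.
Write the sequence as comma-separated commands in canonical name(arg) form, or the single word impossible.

spin(right), arc(right, 1)

key: running arc(right, 1) before spin(right) would end elsewhere — order is forced
from: x=-3 y=0 heading=west
1. spin(right) → x=-3 y=0 heading=north
2. arc(right, 1) → x=-2 y=1 heading=east
all 16 alternatives checked — unique.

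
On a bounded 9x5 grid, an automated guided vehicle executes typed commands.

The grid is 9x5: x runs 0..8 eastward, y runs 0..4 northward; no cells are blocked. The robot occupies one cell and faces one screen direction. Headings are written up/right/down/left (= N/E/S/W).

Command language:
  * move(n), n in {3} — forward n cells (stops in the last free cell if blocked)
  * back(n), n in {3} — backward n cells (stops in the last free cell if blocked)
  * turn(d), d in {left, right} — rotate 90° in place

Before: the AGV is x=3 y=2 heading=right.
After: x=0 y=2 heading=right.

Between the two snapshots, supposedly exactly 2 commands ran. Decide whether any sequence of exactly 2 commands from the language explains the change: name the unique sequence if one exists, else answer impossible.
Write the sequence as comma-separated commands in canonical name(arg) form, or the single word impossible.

key: heading stays E — no command in the sequence turns
start: x=3 y=2 heading=right
step 1 (back(3)): x=0 y=2 heading=right
step 2 (back(3)): x=0 y=2 heading=right
uniquely the one of 16 2-step routes that fits.

back(3), back(3)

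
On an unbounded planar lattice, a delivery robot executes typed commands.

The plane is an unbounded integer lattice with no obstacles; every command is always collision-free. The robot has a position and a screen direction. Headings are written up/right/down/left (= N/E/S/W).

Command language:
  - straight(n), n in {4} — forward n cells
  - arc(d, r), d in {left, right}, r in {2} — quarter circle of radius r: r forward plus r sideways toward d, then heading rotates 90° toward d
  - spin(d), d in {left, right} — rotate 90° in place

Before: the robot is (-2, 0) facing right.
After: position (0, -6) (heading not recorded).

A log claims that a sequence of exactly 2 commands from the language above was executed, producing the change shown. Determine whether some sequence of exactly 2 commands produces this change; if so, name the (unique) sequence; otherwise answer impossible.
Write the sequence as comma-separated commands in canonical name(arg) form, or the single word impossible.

key: running straight(4) before arc(right, 2) would end elsewhere — order is forced
t0: (-2, 0) facing right
[1] after arc(right, 2): (0, -2) facing down
[2] after straight(4): (0, -6) facing down
no rival 2-sequence matches.

arc(right, 2), straight(4)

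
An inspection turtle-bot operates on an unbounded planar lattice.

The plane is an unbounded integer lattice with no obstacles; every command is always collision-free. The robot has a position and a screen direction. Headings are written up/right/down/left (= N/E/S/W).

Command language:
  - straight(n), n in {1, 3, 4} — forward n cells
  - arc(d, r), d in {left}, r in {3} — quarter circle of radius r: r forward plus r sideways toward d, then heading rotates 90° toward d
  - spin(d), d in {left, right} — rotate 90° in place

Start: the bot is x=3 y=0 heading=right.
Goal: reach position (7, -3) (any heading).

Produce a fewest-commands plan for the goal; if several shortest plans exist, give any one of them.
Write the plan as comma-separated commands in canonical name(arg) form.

straight(1), spin(right), arc(left, 3)

initial: x=3 y=0 heading=right
1. straight(1) → x=4 y=0 heading=right
2. spin(right) → x=4 y=0 heading=down
3. arc(left, 3) → x=7 y=-3 heading=right
no 2-step plan works, so 3 is optimal.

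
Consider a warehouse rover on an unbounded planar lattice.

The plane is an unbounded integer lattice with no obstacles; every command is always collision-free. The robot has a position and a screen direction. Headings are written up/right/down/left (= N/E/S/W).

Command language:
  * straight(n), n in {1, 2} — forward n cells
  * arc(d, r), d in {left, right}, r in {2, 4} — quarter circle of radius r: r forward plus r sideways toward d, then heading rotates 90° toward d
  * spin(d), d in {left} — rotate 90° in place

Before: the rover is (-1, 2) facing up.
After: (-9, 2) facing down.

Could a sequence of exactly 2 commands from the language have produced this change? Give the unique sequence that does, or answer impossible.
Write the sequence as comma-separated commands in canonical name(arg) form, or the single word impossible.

key: cell and facing (now S) both changed — the 2 commands mix motion and turning
from: (-1, 2) facing up
step 1 (arc(left, 4)): (-5, 6) facing left
step 2 (arc(left, 4)): (-9, 2) facing down
no rival 2-sequence matches.

arc(left, 4), arc(left, 4)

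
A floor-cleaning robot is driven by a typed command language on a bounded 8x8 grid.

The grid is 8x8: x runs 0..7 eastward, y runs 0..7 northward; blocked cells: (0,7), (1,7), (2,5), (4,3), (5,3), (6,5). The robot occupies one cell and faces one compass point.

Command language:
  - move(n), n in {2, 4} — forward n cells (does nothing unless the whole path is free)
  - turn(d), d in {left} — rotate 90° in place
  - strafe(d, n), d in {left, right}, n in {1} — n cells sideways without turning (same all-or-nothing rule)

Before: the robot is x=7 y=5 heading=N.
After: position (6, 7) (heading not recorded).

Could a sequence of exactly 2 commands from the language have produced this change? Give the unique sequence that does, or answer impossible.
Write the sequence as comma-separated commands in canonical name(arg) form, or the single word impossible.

key: running strafe(left, 1) before move(2) would end elsewhere — order is forced
begin: x=7 y=5 heading=N
1. move(2) → x=7 y=7 heading=N
2. strafe(left, 1) → x=6 y=7 heading=N
no rival 2-sequence matches.

move(2), strafe(left, 1)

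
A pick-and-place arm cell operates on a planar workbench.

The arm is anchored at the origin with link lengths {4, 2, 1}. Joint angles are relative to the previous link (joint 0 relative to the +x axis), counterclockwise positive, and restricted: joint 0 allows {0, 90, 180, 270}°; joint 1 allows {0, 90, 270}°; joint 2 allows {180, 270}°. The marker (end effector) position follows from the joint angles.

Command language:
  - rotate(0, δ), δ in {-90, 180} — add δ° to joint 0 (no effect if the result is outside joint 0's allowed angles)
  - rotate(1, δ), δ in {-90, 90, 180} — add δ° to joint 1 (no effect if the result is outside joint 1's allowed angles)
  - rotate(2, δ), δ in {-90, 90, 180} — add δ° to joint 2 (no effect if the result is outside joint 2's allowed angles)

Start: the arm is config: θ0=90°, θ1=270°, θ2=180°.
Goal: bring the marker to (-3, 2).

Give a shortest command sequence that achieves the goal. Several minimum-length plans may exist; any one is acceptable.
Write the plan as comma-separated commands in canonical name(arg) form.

rotate(2, 90), rotate(0, -90), rotate(0, 180)

start: config: θ0=90°, θ1=270°, θ2=180°
step 1 (rotate(2, 90)): config: θ0=90°, θ1=270°, θ2=270°
step 2 (rotate(0, -90)): config: θ0=0°, θ1=270°, θ2=270°
step 3 (rotate(0, 180)): config: θ0=180°, θ1=270°, θ2=270°
no 2-step plan works, so 3 is optimal.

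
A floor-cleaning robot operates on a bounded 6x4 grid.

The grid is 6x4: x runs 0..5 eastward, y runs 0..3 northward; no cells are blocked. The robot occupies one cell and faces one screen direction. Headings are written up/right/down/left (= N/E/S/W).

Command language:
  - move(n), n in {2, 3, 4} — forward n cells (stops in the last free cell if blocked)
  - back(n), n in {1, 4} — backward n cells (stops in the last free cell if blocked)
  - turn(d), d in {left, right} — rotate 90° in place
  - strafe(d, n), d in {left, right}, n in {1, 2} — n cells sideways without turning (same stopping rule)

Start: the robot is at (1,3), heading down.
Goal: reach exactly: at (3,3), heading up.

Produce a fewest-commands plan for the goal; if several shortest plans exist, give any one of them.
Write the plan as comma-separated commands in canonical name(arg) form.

begin: at (1,3), heading down
t=1 turn(right) ⇒ at (1,3), heading left
t=2 turn(right) ⇒ at (1,3), heading up
t=3 strafe(right, 2) ⇒ at (3,3), heading up
shorter routes all fall short; 3 is best.

turn(right), turn(right), strafe(right, 2)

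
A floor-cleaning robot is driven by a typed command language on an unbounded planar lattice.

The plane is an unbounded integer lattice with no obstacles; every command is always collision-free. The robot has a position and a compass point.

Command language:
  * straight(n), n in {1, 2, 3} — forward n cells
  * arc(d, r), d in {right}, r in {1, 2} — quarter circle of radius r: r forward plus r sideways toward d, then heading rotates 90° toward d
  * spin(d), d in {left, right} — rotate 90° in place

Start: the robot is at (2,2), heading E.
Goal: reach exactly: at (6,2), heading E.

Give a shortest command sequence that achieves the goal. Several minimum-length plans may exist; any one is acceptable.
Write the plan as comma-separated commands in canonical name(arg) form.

straight(3), straight(1)

t0: at (2,2), heading E
t=1 straight(3) ⇒ at (5,2), heading E
t=2 straight(1) ⇒ at (6,2), heading E
nothing shorter than 2 reaches the goal.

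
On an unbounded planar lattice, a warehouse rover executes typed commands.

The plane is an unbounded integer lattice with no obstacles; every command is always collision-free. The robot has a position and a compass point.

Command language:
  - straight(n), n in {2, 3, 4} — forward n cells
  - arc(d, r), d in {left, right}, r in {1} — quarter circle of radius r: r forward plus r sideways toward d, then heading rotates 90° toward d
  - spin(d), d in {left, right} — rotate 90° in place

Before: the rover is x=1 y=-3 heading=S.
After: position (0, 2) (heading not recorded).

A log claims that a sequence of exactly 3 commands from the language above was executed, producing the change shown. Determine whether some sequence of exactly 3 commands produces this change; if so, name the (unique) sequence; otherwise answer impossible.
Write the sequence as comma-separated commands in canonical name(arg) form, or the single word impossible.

spin(right), arc(right, 1), straight(4)

key: order matters: swapping spin(right) and straight(4) lands elsewhere
t0: x=1 y=-3 heading=S
t=1 spin(right) ⇒ x=1 y=-3 heading=W
t=2 arc(right, 1) ⇒ x=0 y=-2 heading=N
t=3 straight(4) ⇒ x=0 y=2 heading=N
uniquely the one of 343 3-step routes that fits.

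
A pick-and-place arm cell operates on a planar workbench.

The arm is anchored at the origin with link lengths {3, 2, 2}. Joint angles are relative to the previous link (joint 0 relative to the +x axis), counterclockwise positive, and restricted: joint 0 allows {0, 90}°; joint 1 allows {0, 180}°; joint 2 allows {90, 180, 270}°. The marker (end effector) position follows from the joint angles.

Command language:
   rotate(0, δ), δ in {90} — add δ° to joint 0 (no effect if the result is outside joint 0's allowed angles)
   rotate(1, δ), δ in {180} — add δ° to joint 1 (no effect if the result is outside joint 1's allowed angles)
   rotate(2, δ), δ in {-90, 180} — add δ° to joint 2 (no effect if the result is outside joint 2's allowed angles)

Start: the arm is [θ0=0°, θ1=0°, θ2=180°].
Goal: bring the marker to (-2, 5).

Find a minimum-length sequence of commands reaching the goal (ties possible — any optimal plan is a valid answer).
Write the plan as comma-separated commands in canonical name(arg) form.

begin: [θ0=0°, θ1=0°, θ2=180°]
t=1 rotate(0, 90) ⇒ [θ0=90°, θ1=0°, θ2=180°]
t=2 rotate(2, -90) ⇒ [θ0=90°, θ1=0°, θ2=90°]
no 1-step plan works, so 2 is optimal.

rotate(0, 90), rotate(2, -90)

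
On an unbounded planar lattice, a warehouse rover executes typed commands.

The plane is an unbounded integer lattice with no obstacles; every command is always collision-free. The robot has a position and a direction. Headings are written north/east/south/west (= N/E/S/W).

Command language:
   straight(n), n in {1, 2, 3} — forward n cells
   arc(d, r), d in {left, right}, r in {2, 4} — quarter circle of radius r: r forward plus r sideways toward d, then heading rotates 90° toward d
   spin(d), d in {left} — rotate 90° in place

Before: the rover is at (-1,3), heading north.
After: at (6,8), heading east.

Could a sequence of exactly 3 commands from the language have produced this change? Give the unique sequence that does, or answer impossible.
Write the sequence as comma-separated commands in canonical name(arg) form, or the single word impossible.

straight(1), arc(right, 4), straight(3)

key: order matters: swapping straight(1) and straight(3) lands elsewhere
t0: at (-1,3), heading north
[1] after straight(1): at (-1,4), heading north
[2] after arc(right, 4): at (3,8), heading east
[3] after straight(3): at (6,8), heading east
all 512 alternatives checked — unique.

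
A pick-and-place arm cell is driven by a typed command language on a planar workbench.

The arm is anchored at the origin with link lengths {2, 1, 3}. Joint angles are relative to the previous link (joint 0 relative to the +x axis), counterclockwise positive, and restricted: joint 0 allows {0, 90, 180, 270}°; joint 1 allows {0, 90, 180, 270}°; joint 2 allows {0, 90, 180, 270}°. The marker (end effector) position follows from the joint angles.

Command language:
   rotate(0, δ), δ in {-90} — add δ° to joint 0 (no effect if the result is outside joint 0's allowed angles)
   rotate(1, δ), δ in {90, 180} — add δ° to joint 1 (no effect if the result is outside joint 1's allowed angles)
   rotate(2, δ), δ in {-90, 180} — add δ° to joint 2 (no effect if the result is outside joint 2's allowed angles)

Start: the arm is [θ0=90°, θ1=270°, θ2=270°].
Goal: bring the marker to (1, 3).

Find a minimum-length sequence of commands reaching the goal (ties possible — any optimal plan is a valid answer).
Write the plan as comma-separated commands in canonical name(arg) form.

rotate(0, -90), rotate(1, 90), rotate(1, 180)

begin: [θ0=90°, θ1=270°, θ2=270°]
t=1 rotate(0, -90) ⇒ [θ0=0°, θ1=270°, θ2=270°]
t=2 rotate(1, 90) ⇒ [θ0=0°, θ1=0°, θ2=270°]
t=3 rotate(1, 180) ⇒ [θ0=0°, θ1=180°, θ2=270°]
minimal: 3 command(s), checked below 3.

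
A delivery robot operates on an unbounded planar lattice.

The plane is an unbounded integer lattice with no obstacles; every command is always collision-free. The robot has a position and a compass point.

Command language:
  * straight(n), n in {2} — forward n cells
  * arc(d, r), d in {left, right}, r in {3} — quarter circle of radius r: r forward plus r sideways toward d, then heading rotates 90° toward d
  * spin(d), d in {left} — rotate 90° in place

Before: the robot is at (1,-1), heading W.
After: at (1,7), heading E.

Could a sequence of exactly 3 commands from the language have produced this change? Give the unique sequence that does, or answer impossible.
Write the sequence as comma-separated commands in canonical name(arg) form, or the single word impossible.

arc(right, 3), straight(2), arc(right, 3)

key: position moved to (1,7) AND the heading swung to E — translation plus rotation needed
initial: at (1,-1), heading W
step 1 (arc(right, 3)): at (-2,2), heading N
step 2 (straight(2)): at (-2,4), heading N
step 3 (arc(right, 3)): at (1,7), heading E
no other 3-command option fits: unique.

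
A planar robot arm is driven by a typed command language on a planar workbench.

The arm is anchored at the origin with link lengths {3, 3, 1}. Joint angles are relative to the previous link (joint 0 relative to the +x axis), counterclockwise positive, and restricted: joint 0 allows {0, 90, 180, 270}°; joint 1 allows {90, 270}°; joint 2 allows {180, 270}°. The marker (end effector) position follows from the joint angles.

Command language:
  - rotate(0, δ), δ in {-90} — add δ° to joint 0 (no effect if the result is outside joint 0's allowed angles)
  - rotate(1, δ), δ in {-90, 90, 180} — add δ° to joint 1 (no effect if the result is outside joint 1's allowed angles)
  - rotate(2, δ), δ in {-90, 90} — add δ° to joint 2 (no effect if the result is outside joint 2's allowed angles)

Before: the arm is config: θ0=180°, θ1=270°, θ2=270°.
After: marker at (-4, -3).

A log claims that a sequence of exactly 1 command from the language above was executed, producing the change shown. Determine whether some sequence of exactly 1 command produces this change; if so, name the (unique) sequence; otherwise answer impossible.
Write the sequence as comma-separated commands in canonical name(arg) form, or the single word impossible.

start: config: θ0=180°, θ1=270°, θ2=270°
1. rotate(1, 180) → config: θ0=180°, θ1=90°, θ2=270°
all 6 alternatives checked — unique.

rotate(1, 180)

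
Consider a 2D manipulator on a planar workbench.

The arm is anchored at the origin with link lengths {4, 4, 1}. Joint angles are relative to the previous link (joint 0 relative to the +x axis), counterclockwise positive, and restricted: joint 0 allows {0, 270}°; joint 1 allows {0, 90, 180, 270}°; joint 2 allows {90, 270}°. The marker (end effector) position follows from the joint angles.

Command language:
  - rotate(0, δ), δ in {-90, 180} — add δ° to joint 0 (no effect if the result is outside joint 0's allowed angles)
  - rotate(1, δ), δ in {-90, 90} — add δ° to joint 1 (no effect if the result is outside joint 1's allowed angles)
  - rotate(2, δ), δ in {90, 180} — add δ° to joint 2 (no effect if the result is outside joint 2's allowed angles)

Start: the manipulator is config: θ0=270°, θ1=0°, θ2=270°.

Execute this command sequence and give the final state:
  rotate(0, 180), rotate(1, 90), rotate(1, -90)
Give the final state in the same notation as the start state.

initial: config: θ0=270°, θ1=0°, θ2=270°
1. rotate(0, 180) → config: θ0=270°, θ1=0°, θ2=270°
2. rotate(1, 90) → config: θ0=270°, θ1=90°, θ2=270°
3. rotate(1, -90) → config: θ0=270°, θ1=0°, θ2=270°

config: θ0=270°, θ1=0°, θ2=270°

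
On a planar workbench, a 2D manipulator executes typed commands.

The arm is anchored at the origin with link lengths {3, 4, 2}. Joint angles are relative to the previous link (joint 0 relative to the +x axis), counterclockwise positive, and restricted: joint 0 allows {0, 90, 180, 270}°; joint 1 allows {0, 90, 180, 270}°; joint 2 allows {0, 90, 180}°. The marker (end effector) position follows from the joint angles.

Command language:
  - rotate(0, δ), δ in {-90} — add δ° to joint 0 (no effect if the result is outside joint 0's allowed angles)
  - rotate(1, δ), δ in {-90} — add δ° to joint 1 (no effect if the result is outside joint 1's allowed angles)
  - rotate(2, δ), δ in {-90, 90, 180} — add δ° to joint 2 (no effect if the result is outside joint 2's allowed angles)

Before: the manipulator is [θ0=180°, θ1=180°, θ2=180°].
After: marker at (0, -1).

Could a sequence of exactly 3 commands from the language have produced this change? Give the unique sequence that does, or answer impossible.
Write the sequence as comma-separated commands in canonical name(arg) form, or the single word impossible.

rotate(0, -90), rotate(0, -90), rotate(0, -90)

begin: [θ0=180°, θ1=180°, θ2=180°]
step 1 (rotate(0, -90)): [θ0=90°, θ1=180°, θ2=180°]
step 2 (rotate(0, -90)): [θ0=0°, θ1=180°, θ2=180°]
step 3 (rotate(0, -90)): [θ0=270°, θ1=180°, θ2=180°]
all 125 alternatives checked — unique.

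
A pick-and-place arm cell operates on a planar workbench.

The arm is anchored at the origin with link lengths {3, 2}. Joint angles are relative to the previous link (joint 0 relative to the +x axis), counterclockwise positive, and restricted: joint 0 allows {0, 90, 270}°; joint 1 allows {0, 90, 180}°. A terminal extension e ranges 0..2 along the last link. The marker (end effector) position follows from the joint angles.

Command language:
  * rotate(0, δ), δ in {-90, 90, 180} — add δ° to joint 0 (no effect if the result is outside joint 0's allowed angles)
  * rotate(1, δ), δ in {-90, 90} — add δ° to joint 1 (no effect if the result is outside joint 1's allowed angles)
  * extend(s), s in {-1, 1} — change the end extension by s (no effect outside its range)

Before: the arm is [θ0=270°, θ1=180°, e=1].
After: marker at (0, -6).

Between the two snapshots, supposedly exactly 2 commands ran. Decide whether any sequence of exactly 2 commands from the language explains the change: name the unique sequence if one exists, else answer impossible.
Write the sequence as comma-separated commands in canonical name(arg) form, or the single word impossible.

t0: [θ0=270°, θ1=180°, e=1]
t=1 rotate(1, -90) ⇒ [θ0=270°, θ1=90°, e=1]
t=2 rotate(1, -90) ⇒ [θ0=270°, θ1=0°, e=1]
uniquely the one of 49 2-step routes that fits.

rotate(1, -90), rotate(1, -90)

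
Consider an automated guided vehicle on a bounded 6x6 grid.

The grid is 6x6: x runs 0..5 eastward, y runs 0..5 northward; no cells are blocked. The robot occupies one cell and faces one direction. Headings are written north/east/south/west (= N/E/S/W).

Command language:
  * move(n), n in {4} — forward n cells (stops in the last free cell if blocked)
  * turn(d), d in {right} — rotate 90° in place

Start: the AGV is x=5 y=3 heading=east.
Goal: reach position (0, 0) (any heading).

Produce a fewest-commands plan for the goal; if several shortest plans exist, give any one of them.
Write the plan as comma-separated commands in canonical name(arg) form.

start: x=5 y=3 heading=east
t=1 turn(right) ⇒ x=5 y=3 heading=south
t=2 move(4) ⇒ x=5 y=0 heading=south
t=3 turn(right) ⇒ x=5 y=0 heading=west
t=4 move(4) ⇒ x=1 y=0 heading=west
t=5 move(4) ⇒ x=0 y=0 heading=west
no 4-step plan works, so 5 is optimal.

turn(right), move(4), turn(right), move(4), move(4)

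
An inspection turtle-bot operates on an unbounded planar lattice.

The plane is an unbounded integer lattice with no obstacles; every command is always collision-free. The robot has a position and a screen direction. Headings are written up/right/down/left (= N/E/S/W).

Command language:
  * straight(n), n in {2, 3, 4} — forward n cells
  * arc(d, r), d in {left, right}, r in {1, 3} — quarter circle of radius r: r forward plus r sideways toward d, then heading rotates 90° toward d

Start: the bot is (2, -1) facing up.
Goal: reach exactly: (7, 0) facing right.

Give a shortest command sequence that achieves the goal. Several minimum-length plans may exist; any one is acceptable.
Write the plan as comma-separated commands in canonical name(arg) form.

begin: (2, -1) facing up
t=1 arc(right, 1) ⇒ (3, 0) facing right
t=2 straight(4) ⇒ (7, 0) facing right
no 1-step plan works, so 2 is optimal.

arc(right, 1), straight(4)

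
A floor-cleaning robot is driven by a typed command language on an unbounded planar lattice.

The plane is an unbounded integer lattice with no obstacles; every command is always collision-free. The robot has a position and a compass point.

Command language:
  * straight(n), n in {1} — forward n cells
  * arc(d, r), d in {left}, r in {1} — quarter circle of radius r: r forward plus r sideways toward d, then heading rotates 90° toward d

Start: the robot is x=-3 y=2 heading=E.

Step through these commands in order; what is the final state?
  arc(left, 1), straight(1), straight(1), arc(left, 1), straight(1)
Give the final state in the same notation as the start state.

begin: x=-3 y=2 heading=E
t=1 arc(left, 1) ⇒ x=-2 y=3 heading=N
t=2 straight(1) ⇒ x=-2 y=4 heading=N
t=3 straight(1) ⇒ x=-2 y=5 heading=N
t=4 arc(left, 1) ⇒ x=-3 y=6 heading=W
t=5 straight(1) ⇒ x=-4 y=6 heading=W

x=-4 y=6 heading=W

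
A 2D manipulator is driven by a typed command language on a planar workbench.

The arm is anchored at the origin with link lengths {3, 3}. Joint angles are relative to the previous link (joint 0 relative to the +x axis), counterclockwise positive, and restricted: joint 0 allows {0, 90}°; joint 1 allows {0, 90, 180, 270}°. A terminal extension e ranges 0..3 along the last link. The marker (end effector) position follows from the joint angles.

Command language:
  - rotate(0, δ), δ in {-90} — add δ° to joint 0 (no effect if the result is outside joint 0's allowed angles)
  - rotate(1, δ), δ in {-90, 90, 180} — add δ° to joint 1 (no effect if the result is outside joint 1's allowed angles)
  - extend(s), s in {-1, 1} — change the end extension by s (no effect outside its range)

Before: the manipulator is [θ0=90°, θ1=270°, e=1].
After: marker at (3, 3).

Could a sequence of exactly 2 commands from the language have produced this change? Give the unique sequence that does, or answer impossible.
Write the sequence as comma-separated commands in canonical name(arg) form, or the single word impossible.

begin: [θ0=90°, θ1=270°, e=1]
t=1 extend(-1) ⇒ [θ0=90°, θ1=270°, e=0]
t=2 extend(-1) ⇒ [θ0=90°, θ1=270°, e=0]
uniquely the one of 36 2-step routes that fits.

extend(-1), extend(-1)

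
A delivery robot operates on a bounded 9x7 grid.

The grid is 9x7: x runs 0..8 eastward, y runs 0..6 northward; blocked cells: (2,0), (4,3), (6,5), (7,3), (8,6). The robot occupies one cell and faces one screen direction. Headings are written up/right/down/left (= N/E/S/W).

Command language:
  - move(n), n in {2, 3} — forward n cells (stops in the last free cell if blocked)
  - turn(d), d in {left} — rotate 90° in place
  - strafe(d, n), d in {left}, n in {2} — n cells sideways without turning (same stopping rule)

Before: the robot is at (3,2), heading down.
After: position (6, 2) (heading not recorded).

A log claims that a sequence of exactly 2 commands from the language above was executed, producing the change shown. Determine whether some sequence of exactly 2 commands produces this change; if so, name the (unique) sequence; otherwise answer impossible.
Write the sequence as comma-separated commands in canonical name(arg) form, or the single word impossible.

key: running move(3) before turn(left) would end elsewhere — order is forced
begin: at (3,2), heading down
[1] after turn(left): at (3,2), heading right
[2] after move(3): at (6,2), heading right
uniquely the one of 16 2-step routes that fits.

turn(left), move(3)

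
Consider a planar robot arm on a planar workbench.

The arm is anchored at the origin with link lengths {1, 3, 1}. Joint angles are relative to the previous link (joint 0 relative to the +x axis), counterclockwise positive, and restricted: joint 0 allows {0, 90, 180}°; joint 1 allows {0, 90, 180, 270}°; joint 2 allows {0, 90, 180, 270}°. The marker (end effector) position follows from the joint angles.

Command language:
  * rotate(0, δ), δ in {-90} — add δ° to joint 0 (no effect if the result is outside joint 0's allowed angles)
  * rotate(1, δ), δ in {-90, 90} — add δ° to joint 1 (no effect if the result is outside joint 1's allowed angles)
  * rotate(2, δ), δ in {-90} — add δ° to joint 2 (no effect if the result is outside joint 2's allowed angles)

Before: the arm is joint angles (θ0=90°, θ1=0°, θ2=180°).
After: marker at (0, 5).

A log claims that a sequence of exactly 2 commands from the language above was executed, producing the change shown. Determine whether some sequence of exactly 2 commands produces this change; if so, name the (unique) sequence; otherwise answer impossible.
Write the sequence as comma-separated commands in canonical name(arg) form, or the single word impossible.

start: joint angles (θ0=90°, θ1=0°, θ2=180°)
step 1 (rotate(2, -90)): joint angles (θ0=90°, θ1=0°, θ2=90°)
step 2 (rotate(2, -90)): joint angles (θ0=90°, θ1=0°, θ2=0°)
no other 2-command option fits: unique.

rotate(2, -90), rotate(2, -90)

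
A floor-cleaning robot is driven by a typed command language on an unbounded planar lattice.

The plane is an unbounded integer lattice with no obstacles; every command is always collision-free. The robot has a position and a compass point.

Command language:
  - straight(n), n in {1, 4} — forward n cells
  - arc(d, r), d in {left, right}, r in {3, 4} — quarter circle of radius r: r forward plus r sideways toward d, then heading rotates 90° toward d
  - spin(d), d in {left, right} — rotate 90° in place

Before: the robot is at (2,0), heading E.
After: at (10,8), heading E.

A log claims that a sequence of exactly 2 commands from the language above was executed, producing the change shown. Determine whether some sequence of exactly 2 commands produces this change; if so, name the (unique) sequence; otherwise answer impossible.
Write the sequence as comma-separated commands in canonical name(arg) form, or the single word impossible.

key: still facing E at the end — net rotation zero over 2 steps
begin: at (2,0), heading E
t=1 arc(left, 4) ⇒ at (6,4), heading N
t=2 arc(right, 4) ⇒ at (10,8), heading E
all 64 alternatives checked — unique.

arc(left, 4), arc(right, 4)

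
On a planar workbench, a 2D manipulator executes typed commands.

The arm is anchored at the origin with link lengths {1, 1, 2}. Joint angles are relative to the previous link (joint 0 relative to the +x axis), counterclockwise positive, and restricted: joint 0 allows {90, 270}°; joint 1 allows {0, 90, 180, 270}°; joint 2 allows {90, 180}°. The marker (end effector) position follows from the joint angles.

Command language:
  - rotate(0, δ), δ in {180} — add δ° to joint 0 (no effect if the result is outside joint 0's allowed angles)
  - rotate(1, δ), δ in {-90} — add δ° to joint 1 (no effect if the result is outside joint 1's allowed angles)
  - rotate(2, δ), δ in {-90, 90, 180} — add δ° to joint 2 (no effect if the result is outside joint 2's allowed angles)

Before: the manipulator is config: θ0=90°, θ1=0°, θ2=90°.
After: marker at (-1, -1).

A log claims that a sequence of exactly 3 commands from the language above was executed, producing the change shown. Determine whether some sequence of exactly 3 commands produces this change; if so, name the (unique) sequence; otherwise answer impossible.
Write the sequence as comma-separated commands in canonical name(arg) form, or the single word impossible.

rotate(1, -90), rotate(1, -90), rotate(1, -90)

start: config: θ0=90°, θ1=0°, θ2=90°
step 1 (rotate(1, -90)): config: θ0=90°, θ1=270°, θ2=90°
step 2 (rotate(1, -90)): config: θ0=90°, θ1=180°, θ2=90°
step 3 (rotate(1, -90)): config: θ0=90°, θ1=90°, θ2=90°
no rival 3-sequence matches.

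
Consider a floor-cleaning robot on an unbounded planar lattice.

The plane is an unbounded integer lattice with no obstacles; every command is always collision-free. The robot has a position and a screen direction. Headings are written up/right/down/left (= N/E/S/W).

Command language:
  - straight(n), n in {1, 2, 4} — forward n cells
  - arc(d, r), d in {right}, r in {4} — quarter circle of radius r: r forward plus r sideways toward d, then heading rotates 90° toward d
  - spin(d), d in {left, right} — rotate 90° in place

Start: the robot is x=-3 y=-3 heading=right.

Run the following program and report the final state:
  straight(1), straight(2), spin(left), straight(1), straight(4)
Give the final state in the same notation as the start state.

begin: x=-3 y=-3 heading=right
1. straight(1) → x=-2 y=-3 heading=right
2. straight(2) → x=0 y=-3 heading=right
3. spin(left) → x=0 y=-3 heading=up
4. straight(1) → x=0 y=-2 heading=up
5. straight(4) → x=0 y=2 heading=up

x=0 y=2 heading=up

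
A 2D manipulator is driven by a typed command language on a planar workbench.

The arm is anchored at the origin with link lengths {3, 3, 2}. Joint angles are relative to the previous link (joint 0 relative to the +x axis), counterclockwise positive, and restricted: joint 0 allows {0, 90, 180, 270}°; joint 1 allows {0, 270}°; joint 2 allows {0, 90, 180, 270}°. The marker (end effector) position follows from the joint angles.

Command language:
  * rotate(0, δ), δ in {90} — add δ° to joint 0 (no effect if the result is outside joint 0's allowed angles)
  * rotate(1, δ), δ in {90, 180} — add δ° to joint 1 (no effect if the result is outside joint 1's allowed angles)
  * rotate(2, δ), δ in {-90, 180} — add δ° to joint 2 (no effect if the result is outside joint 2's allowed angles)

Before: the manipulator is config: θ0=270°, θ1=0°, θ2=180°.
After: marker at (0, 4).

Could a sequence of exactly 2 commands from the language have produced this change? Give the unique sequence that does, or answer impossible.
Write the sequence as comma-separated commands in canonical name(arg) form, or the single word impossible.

initial: config: θ0=270°, θ1=0°, θ2=180°
step 1 (rotate(0, 90)): config: θ0=0°, θ1=0°, θ2=180°
step 2 (rotate(0, 90)): config: θ0=90°, θ1=0°, θ2=180°
uniquely the one of 25 2-step routes that fits.

rotate(0, 90), rotate(0, 90)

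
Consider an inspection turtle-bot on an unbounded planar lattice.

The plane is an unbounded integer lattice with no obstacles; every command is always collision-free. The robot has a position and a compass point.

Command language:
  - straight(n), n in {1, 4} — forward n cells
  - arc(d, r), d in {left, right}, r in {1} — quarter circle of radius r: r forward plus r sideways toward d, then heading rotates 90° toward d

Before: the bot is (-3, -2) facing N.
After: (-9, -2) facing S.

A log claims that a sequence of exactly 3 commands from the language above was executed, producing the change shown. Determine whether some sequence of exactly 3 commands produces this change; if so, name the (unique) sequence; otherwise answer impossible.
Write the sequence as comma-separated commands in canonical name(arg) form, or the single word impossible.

key: cell and facing (now S) both changed — the 3 commands mix motion and turning
from: (-3, -2) facing N
1. arc(left, 1) → (-4, -1) facing W
2. straight(4) → (-8, -1) facing W
3. arc(left, 1) → (-9, -2) facing S
uniquely the one of 64 3-step routes that fits.

arc(left, 1), straight(4), arc(left, 1)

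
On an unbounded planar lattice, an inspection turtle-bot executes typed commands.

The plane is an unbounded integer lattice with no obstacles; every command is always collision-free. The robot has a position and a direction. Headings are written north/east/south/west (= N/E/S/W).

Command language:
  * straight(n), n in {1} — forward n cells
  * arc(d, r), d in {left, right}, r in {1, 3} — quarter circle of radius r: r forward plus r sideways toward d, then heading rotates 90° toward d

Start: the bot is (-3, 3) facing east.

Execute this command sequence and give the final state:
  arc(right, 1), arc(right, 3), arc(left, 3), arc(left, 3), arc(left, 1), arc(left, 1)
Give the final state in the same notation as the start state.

t0: (-3, 3) facing east
t=1 arc(right, 1) ⇒ (-2, 2) facing south
t=2 arc(right, 3) ⇒ (-5, -1) facing west
t=3 arc(left, 3) ⇒ (-8, -4) facing south
t=4 arc(left, 3) ⇒ (-5, -7) facing east
t=5 arc(left, 1) ⇒ (-4, -6) facing north
t=6 arc(left, 1) ⇒ (-5, -5) facing west

(-5, -5) facing west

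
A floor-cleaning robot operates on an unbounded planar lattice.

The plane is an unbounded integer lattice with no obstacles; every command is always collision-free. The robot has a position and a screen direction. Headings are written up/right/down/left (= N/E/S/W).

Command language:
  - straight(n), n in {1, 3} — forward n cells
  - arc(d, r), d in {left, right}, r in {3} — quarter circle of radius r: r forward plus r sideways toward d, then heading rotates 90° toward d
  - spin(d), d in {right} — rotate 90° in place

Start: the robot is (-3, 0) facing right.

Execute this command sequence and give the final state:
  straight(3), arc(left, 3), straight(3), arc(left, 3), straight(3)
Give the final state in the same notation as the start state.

(-3, 9) facing left

t0: (-3, 0) facing right
t=1 straight(3) ⇒ (0, 0) facing right
t=2 arc(left, 3) ⇒ (3, 3) facing up
t=3 straight(3) ⇒ (3, 6) facing up
t=4 arc(left, 3) ⇒ (0, 9) facing left
t=5 straight(3) ⇒ (-3, 9) facing left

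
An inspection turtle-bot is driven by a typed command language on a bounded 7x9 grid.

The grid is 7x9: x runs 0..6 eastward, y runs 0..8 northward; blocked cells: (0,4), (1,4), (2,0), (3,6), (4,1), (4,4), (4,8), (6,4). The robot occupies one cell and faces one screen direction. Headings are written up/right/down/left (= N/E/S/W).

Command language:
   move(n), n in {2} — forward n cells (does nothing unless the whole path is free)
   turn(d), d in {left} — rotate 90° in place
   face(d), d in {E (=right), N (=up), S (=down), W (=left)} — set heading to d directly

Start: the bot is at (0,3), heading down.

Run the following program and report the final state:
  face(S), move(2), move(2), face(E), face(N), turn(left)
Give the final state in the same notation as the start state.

at (0,1), heading left

start: at (0,3), heading down
step 1 (face(S)): at (0,3), heading down
step 2 (move(2)): at (0,1), heading down
step 3 (move(2)): at (0,1), heading down
step 4 (face(E)): at (0,1), heading right
step 5 (face(N)): at (0,1), heading up
step 6 (turn(left)): at (0,1), heading left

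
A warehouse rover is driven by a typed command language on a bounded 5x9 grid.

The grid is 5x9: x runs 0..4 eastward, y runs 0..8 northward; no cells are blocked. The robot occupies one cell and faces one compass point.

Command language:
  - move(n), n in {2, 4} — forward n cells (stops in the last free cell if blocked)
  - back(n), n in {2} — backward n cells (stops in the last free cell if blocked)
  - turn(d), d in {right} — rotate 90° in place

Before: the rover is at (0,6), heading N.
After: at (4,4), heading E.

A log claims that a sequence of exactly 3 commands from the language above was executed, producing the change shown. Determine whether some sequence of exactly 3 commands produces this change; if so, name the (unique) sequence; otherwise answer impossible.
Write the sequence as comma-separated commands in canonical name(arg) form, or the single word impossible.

back(2), turn(right), move(4)

key: position moved to (4,4) AND the heading swung to E — translation plus rotation needed
from: at (0,6), heading N
t=1 back(2) ⇒ at (0,4), heading N
t=2 turn(right) ⇒ at (0,4), heading E
t=3 move(4) ⇒ at (4,4), heading E
all 64 alternatives checked — unique.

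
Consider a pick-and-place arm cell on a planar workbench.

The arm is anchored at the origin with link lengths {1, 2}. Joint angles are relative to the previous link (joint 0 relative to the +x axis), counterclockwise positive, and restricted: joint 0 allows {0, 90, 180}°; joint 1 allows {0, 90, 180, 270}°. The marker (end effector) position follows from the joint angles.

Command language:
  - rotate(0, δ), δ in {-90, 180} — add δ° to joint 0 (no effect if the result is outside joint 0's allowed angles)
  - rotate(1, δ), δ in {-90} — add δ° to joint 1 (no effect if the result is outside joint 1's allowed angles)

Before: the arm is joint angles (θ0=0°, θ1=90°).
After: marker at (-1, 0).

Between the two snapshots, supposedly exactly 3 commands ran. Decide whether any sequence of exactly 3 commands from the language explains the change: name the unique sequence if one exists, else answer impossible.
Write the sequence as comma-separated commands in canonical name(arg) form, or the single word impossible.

rotate(1, -90), rotate(1, -90), rotate(1, -90)

t0: joint angles (θ0=0°, θ1=90°)
1. rotate(1, -90) → joint angles (θ0=0°, θ1=0°)
2. rotate(1, -90) → joint angles (θ0=0°, θ1=270°)
3. rotate(1, -90) → joint angles (θ0=0°, θ1=180°)
uniquely the one of 27 3-step routes that fits.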